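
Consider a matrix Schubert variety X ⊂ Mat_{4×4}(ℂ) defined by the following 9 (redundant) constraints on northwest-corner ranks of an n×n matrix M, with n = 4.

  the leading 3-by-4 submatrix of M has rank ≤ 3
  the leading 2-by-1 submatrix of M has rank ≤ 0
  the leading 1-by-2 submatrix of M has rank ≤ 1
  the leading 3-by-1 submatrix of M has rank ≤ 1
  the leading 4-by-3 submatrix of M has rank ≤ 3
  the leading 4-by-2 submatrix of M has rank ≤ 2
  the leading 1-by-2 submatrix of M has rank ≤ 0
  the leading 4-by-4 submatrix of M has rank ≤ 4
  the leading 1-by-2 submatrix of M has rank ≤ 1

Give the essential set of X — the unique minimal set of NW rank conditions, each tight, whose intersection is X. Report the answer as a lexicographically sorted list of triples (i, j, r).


Recovering R(i,j) via the rank-extension bound from the 9 conditions:

  0  0  1  1
  0  1  2  2
  1  2  3  3
  1  2  3  4

the unique w with this rank table is (3, 2, 1, 4).

Fulton essential set (2 of the 3 Rothe cells):

[(1, 2, 0), (2, 1, 0)]


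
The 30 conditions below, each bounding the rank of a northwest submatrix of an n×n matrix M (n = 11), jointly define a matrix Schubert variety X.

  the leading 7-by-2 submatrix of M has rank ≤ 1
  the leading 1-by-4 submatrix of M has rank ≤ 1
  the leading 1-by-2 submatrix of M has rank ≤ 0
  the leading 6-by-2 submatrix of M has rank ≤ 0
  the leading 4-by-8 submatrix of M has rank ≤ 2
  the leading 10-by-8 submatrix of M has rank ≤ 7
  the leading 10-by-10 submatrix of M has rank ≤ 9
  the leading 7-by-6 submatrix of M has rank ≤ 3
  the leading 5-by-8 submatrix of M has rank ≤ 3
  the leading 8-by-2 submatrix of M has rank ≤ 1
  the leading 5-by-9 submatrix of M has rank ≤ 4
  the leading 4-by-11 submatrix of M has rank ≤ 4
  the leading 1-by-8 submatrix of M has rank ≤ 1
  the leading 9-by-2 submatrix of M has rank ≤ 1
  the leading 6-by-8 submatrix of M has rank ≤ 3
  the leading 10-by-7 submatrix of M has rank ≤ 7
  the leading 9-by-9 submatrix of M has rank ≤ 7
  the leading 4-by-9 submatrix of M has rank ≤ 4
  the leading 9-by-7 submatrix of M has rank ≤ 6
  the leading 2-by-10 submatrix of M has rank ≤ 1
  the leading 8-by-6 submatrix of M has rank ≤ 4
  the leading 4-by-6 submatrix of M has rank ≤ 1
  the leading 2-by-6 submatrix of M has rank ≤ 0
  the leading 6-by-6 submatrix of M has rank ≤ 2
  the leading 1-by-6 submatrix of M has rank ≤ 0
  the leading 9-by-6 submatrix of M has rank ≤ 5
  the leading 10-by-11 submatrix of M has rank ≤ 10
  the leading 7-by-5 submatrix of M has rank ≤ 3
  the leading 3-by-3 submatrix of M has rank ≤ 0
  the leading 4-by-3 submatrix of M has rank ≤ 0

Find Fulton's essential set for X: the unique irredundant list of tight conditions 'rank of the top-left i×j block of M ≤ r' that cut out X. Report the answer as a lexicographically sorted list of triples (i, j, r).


Rank table r_w(11×11) implied by the 30 constraints:

  R[1]: 0 0 0 0 0 0 1 1 1 1 1
  R[2]: 0 0 0 0 0 0 1 1 1 1 2
  R[3]: 0 0 0 1 1 1 2 2 2 2 3
  R[4]: 0 0 0 1 1 1 2 2 3 3 4
  R[5]: 0 0 1 2 2 2 3 3 4 4 5
  R[6]: 0 0 1 2 2 2 3 3 4 5 6
  R[7]: 1 1 2 3 3 3 4 4 5 6 7
  R[8]: 1 1 2 3 4 4 5 5 6 7 8
  R[9]: 1 1 2 3 4 5 6 6 7 8 9
  R[10]: 1 2 3 4 5 6 7 7 8 9 10
  R[11]: 1 2 3 4 5 6 7 8 9 10 11

the unique w with this rank table is (7, 11, 4, 9, 3, 10, 1, 5, 6, 2, 8).

Fulton essential set (9 of the 33 Rothe cells):

[(2, 6, 0), (2, 10, 1), (4, 3, 0), (4, 6, 1), (4, 8, 2), (6, 2, 0), (6, 6, 2), (6, 8, 3), (9, 2, 1)]


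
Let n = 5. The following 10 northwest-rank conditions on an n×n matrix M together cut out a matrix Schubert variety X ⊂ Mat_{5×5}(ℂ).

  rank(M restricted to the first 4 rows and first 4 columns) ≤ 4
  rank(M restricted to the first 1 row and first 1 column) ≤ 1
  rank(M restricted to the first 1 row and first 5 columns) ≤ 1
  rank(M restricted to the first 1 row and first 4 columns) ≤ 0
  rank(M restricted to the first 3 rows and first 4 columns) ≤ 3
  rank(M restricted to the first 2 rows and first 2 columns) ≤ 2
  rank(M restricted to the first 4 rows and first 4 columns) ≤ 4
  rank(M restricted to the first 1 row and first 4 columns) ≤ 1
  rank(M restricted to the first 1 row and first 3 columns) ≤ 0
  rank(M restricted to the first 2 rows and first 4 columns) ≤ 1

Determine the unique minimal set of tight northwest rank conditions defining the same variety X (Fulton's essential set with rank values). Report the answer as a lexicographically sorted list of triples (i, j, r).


The tightest implied rank at each (i,j), from the 10 conditions:

  R[1]: 0 | 0 | 0 | 0 | 1
  R[2]: 1 | 1 | 1 | 1 | 2
  R[3]: 1 | 2 | 2 | 2 | 3
  R[4]: 1 | 2 | 3 | 3 | 4
  R[5]: 1 | 2 | 3 | 4 | 5

reading off 1-entries of Δ²R: w = (5, 1, 2, 3, 4).

1 SE-corner of the 4-cell Rothe diagram gives Ess(w):

[(1, 4, 0)]


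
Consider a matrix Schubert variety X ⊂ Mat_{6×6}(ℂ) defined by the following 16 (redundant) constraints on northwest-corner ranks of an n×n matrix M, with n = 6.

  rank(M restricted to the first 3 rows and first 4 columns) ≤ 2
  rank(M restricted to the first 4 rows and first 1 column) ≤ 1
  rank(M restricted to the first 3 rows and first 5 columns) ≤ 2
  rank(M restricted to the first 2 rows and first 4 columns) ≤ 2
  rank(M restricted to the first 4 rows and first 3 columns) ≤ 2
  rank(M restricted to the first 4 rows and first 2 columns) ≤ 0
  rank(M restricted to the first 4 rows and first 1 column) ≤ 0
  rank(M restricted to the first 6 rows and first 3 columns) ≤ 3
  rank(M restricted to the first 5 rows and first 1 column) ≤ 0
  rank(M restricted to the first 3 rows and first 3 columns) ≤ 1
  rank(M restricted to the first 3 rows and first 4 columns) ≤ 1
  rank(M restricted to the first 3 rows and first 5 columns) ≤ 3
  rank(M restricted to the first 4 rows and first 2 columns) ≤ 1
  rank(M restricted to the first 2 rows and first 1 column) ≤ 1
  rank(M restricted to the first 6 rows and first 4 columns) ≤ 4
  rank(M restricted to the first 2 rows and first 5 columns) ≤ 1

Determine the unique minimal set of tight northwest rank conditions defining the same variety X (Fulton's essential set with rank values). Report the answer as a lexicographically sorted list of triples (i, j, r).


Reconstructing r_w from the 16 given conditions:

  0 0 1 1 1 1
  0 0 1 1 1 2
  0 0 1 1 2 3
  0 0 1 2 3 4
  0 1 2 3 4 5
  1 2 3 4 5 6

hence w(1..6) = (3, 6, 5, 4, 2, 1).

4 SE-corners of the 12-cell Rothe diagram give Ess(w):

[(2, 5, 1), (3, 4, 1), (4, 2, 0), (5, 1, 0)]


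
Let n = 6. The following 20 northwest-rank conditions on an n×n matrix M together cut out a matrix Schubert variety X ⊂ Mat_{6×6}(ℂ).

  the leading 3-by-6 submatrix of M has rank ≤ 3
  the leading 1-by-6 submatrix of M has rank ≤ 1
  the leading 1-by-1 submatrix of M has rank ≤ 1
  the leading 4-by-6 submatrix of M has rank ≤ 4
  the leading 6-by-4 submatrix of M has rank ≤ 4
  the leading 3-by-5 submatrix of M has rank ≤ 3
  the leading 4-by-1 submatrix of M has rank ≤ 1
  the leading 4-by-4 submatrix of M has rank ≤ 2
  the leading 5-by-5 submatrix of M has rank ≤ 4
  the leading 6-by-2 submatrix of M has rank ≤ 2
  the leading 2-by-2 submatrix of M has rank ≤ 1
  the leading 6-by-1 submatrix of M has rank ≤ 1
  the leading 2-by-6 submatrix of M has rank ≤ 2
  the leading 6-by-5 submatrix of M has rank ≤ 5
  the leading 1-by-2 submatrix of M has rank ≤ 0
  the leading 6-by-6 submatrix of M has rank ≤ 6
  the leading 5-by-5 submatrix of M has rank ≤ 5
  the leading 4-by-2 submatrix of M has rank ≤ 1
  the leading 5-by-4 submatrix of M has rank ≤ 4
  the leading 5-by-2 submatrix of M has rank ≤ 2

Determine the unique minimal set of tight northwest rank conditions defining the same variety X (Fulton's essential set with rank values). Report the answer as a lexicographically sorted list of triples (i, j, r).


Rank table r_w(6×6) implied by the 20 constraints:

  0 | 0 | 1 | 1 | 1 | 1
  1 | 1 | 2 | 2 | 2 | 2
  1 | 1 | 2 | 2 | 3 | 3
  1 | 1 | 2 | 2 | 3 | 4
  1 | 2 | 3 | 3 | 4 | 5
  1 | 2 | 3 | 4 | 5 | 6

giving w = (3, 1, 5, 6, 2, 4) via Δ²R.

Rothe diagram D(w) (6 cells), 3 SE-corners (essential conditions):

[(1, 2, 0), (4, 2, 1), (4, 4, 2)]


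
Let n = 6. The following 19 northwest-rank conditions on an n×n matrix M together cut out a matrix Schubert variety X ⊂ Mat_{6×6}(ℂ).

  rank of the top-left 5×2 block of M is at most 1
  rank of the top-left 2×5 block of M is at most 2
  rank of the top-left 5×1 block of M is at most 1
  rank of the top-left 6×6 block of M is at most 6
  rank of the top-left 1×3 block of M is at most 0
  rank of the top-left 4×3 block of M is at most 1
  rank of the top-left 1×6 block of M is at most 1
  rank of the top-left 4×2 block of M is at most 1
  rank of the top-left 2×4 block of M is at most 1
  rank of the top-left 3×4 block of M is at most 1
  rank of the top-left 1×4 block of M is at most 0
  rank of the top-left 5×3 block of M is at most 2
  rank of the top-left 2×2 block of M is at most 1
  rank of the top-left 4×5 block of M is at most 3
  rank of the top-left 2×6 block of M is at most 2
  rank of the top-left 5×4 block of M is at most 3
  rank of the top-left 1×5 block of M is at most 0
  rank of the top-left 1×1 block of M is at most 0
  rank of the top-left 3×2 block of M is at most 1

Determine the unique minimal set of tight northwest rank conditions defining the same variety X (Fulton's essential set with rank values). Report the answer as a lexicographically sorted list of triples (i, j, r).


The tightest implied rank at each (i,j), from the 19 conditions:

  i=1: 0 0 0 0 0 1
  i=2: 1 1 1 1 1 2
  i=3: 1 1 1 1 2 3
  i=4: 1 1 1 2 3 4
  i=5: 1 1 2 3 4 5
  i=6: 1 2 3 4 5 6

the unique w with this rank table is (6, 1, 5, 4, 3, 2).

Rothe diagram D(w) (11 cells), 4 SE-corners (essential conditions):

[(1, 5, 0), (3, 4, 1), (4, 3, 1), (5, 2, 1)]


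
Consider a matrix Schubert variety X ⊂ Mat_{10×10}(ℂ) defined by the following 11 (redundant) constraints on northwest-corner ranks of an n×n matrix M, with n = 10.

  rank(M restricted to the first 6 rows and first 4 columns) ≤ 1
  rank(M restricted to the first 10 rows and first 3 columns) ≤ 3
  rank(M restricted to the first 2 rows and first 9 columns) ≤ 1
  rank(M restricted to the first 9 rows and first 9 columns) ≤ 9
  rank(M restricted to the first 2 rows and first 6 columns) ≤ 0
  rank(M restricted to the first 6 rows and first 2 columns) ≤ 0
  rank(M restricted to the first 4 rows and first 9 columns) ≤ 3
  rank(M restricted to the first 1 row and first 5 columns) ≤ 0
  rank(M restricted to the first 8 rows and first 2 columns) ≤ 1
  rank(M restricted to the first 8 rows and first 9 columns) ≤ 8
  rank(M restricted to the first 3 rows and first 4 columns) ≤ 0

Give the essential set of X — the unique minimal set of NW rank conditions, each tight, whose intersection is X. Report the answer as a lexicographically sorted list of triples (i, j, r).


The tightest implied rank at each (i,j), from the 11 conditions:

  R[1]: 0 0 0 0 0 0 1 1 1 1
  R[2]: 0 0 0 0 0 0 1 1 1 2
  R[3]: 0 0 0 0 1 1 2 2 2 3
  R[4]: 0 0 1 1 2 2 3 3 3 4
  R[5]: 0 0 1 1 2 3 4 4 4 5
  R[6]: 0 0 1 1 2 3 4 5 5 6
  R[7]: 1 1 2 2 3 4 5 6 6 7
  R[8]: 1 1 2 3 4 5 6 7 7 8
  R[9]: 1 2 3 4 5 6 7 8 8 9
  R[10]: 1 2 3 4 5 6 7 8 9 10

so w = (7, 10, 5, 3, 6, 8, 1, 4, 2, 9).

|D(w)|=27, |Ess(w)|=6:

[(2, 6, 0), (2, 9, 1), (3, 4, 0), (6, 2, 0), (6, 4, 1), (8, 2, 1)]


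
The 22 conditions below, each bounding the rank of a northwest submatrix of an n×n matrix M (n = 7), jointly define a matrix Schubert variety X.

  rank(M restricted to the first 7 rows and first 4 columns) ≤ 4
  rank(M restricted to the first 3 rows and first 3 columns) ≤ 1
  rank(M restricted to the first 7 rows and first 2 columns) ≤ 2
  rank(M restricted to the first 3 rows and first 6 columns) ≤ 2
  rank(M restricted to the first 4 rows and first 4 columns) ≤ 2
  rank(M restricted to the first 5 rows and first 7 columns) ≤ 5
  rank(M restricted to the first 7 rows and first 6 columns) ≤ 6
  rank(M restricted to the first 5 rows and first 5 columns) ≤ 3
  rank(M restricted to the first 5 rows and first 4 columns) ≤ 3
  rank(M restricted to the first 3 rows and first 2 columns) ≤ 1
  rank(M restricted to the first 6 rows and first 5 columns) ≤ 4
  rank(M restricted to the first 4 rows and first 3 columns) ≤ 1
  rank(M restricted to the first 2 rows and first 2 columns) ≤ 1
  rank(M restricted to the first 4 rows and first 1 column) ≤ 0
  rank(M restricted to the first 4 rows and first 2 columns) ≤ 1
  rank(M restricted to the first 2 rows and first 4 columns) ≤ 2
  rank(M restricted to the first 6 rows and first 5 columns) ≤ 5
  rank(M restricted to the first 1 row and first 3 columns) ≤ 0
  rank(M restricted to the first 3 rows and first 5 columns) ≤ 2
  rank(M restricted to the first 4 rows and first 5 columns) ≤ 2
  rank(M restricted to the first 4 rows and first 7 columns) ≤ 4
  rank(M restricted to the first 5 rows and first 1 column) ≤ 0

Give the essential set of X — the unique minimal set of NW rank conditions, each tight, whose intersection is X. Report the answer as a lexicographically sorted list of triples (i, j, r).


Propagating the 22 rank bounds to every northwest block:

  row 1: 0  0  0  1  1  1  1
  row 2: 0  1  1  2  2  2  2
  row 3: 0  1  1  2  2  2  3
  row 4: 0  1  1  2  2  3  4
  row 5: 0  1  2  3  3  4  5
  row 6: 1  2  3  4  4  5  6
  row 7: 1  2  3  4  5  6  7

the unique w with this rank table is (4, 2, 7, 6, 3, 1, 5).

ℓ(w)=12; the 5 essential cells (i,j,r):

[(1, 3, 0), (3, 6, 2), (4, 3, 1), (4, 5, 2), (5, 1, 0)]


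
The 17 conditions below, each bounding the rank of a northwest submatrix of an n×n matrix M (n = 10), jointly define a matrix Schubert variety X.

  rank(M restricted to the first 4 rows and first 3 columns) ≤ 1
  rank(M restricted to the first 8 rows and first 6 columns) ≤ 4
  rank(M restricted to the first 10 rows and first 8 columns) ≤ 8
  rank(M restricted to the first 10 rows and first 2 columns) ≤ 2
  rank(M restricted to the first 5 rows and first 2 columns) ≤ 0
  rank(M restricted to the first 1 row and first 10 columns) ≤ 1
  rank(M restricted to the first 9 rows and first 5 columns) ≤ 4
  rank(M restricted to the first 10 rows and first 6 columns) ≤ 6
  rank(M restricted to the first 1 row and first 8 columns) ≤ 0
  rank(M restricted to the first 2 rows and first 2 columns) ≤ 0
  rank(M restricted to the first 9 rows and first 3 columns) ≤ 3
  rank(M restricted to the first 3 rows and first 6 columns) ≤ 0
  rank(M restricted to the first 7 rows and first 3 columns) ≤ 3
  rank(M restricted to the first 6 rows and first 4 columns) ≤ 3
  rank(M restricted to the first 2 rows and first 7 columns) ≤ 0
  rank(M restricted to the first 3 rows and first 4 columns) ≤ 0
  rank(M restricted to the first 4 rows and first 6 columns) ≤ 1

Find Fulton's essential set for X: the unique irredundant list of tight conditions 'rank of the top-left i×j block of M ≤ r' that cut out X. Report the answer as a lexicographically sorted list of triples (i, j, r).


The tightest implied rank at each (i,j), from the 17 conditions:

  R[1]: 0  0  0  0  0  0  0  0  1  1
  R[2]: 0  0  0  0  0  0  0  1  2  2
  R[3]: 0  0  0  0  0  0  1  2  3  3
  R[4]: 0  0  1  1  1  1  2  3  4  4
  R[5]: 0  0  1  2  2  2  3  4  5  5
  R[6]: 1  1  2  3  3  3  4  5  6  6
  R[7]: 1  2  3  4  4  4  5  6  7  7
  R[8]: 1  2  3  4  4  4  5  6  7  8
  R[9]: 1  2  3  4  4  5  6  7  8  9
  R[10]: 1  2  3  4  5  6  7  8  9  10

giving w = (9, 8, 7, 3, 4, 1, 2, 10, 6, 5) via Δ²R.

|D(w)|=28, |Ess(w)|=6:

[(1, 8, 0), (2, 7, 0), (3, 6, 0), (5, 2, 0), (8, 6, 4), (9, 5, 4)]


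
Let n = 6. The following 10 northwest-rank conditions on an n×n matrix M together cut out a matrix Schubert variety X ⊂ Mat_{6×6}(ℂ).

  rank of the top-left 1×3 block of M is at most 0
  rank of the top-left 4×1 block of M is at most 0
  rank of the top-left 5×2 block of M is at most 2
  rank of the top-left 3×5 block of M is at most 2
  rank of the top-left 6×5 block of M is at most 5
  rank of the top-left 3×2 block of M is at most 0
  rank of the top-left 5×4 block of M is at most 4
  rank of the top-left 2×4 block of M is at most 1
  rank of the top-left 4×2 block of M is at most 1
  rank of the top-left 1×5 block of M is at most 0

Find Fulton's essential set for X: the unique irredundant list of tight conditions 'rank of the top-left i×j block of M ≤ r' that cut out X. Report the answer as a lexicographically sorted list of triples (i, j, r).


Reconstructing r_w from the 10 given conditions:

  0 0 0 0 0 1
  0 0 1 1 1 2
  0 0 1 2 2 3
  0 1 2 3 3 4
  1 2 3 4 4 5
  1 2 3 4 5 6

second differences of R give the permutation w = (6, 3, 4, 2, 1, 5).

Fulton essential set (3 of the 10 Rothe cells):

[(1, 5, 0), (3, 2, 0), (4, 1, 0)]


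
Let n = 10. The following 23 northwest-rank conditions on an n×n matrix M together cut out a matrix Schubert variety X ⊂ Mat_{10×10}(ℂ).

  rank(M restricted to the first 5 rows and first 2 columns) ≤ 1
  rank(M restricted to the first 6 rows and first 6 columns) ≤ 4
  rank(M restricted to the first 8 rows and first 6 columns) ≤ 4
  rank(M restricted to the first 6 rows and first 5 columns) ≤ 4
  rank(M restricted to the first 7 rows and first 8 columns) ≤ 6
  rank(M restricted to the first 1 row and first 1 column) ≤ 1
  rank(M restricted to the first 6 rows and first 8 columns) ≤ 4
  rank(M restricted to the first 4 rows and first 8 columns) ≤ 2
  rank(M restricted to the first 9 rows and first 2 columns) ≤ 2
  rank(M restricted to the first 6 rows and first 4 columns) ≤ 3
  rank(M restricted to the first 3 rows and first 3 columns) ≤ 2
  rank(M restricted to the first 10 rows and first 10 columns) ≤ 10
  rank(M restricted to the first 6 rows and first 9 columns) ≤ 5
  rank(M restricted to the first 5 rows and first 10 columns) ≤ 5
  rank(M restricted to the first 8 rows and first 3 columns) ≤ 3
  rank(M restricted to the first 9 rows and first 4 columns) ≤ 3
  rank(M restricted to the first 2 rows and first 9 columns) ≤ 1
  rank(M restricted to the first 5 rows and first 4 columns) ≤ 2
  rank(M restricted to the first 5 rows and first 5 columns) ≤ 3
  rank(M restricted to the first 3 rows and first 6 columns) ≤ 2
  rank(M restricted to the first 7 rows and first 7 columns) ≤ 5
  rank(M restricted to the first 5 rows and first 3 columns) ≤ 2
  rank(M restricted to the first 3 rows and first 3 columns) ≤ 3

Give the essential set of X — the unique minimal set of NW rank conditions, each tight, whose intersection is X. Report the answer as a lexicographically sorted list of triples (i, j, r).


Recovering R(i,j) via the rank-extension bound from the 23 conditions:

  i=1: 1, 1, 1, 1, 1, 1, 1, 1, 1, 1
  i=2: 1, 1, 1, 1, 1, 1, 1, 1, 1, 2
  i=3: 1, 1, 2, 2, 2, 2, 2, 2, 2, 3
  i=4: 1, 1, 2, 2, 2, 2, 2, 2, 3, 4
  i=5: 1, 1, 2, 2, 3, 3, 3, 3, 4, 5
  i=6: 1, 2, 3, 3, 4, 4, 4, 4, 5, 6
  i=7: 1, 2, 3, 3, 4, 4, 5, 5, 6, 7
  i=8: 1, 2, 3, 3, 4, 4, 5, 6, 7, 8
  i=9: 1, 2, 3, 3, 4, 5, 6, 7, 8, 9
  i=10: 1, 2, 3, 4, 5, 6, 7, 8, 9, 10

reading off 1-entries of Δ²R: w = (1, 10, 3, 9, 5, 2, 7, 8, 6, 4).

Rothe diagram D(w) (22 cells), 6 SE-corners (essential conditions):

[(2, 9, 1), (4, 8, 2), (5, 2, 1), (5, 4, 2), (8, 6, 4), (9, 4, 3)]


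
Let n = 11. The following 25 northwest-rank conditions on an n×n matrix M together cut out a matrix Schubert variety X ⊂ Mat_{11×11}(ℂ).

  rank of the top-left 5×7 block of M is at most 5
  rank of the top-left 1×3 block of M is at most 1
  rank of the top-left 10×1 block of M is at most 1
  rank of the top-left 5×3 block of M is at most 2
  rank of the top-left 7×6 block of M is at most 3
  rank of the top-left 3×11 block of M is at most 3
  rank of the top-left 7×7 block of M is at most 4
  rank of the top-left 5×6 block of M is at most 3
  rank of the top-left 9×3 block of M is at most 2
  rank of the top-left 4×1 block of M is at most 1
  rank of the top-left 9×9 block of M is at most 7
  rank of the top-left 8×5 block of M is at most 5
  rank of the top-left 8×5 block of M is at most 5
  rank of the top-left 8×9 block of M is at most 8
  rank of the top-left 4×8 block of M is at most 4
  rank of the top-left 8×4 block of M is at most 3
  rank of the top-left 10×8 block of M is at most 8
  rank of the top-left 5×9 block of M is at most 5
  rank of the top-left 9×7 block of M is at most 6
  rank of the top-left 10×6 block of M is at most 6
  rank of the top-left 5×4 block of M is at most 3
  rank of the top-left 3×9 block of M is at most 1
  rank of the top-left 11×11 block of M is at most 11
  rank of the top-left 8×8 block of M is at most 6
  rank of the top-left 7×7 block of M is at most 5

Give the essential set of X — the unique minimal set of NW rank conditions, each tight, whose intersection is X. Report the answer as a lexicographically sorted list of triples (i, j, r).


Propagating the 25 rank bounds to every northwest block:

  i=1: 1 1 1 1 1 1 1 1 1 1 1
  i=2: 1 1 1 1 1 1 1 1 1 2 2
  i=3: 1 1 1 1 1 1 1 1 1 2 3
  i=4: 1 2 2 2 2 2 2 2 2 3 4
  i=5: 1 2 2 3 3 3 3 3 3 4 5
  i=6: 1 2 2 3 3 3 4 4 4 5 6
  i=7: 1 2 2 3 3 3 4 5 5 6 7
  i=8: 1 2 2 3 4 4 5 6 6 7 8
  i=9: 1 2 2 3 4 5 6 7 7 8 9
  i=10: 1 2 3 4 5 6 7 8 8 9 10
  i=11: 1 2 3 4 5 6 7 8 9 10 11

hence w(1..11) = (1, 10, 11, 2, 4, 7, 8, 5, 6, 3, 9).

D(w) has 25 cells with 3 SE-corners; essential set:

[(3, 9, 1), (7, 6, 3), (9, 3, 2)]


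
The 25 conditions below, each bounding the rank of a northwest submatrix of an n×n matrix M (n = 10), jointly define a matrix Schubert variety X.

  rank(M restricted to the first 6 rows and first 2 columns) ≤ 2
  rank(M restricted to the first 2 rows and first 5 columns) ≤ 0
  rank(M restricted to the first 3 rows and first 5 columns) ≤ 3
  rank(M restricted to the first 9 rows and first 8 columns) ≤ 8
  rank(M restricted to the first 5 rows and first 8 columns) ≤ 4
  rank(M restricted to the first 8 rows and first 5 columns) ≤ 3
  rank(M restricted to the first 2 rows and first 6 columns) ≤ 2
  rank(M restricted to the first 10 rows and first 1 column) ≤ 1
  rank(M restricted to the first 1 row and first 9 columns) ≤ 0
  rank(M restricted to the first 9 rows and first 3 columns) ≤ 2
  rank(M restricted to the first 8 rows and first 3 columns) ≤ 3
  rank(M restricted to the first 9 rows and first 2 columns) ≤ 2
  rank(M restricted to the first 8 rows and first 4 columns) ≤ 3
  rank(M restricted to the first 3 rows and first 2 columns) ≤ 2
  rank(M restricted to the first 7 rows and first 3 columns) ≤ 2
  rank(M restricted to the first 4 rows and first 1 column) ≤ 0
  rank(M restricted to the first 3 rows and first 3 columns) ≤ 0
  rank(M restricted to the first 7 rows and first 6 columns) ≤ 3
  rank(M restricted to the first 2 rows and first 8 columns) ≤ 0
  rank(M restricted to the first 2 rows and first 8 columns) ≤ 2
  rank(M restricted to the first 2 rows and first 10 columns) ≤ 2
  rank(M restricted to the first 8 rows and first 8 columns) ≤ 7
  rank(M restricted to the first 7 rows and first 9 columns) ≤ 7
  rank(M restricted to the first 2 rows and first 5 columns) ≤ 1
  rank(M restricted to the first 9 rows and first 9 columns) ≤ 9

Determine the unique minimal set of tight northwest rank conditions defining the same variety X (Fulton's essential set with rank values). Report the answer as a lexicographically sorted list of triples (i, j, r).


Computing R[i][j] = min implied NW-rank bound (n=10, 25 conditions):

  i=1: 0 0 0 0 0 0 0 0 0 1
  i=2: 0 0 0 0 0 0 0 0 1 2
  i=3: 0 0 0 1 1 1 1 1 2 3
  i=4: 0 1 1 2 2 2 2 2 3 4
  i=5: 1 2 2 3 3 3 3 3 4 5
  i=6: 1 2 2 3 3 3 4 4 5 6
  i=7: 1 2 2 3 3 3 4 5 6 7
  i=8: 1 2 2 3 3 4 5 6 7 8
  i=9: 1 2 2 3 4 5 6 7 8 9
  i=10: 1 2 3 4 5 6 7 8 9 10

the unique w with this rank table is (10, 9, 4, 2, 1, 7, 8, 6, 5, 3).

D(w) has 30 cells with 7 SE-corners; essential set:

[(1, 9, 0), (2, 8, 0), (3, 3, 0), (4, 1, 0), (7, 6, 3), (8, 5, 3), (9, 3, 2)]


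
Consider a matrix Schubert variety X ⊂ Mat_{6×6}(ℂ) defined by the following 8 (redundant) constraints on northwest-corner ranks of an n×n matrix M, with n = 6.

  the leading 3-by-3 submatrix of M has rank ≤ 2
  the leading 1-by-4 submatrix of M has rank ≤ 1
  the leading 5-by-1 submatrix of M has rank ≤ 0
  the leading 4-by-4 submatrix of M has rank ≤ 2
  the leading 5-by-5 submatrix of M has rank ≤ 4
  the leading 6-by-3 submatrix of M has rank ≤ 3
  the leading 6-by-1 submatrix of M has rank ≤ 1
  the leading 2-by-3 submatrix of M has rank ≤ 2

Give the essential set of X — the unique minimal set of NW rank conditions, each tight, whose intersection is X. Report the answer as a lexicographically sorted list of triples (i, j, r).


The tightest implied rank at each (i,j), from the 8 conditions:

  i=1: 0, 1, 1, 1, 1, 1
  i=2: 0, 1, 2, 2, 2, 2
  i=3: 0, 1, 2, 2, 3, 3
  i=4: 0, 1, 2, 2, 3, 4
  i=5: 0, 1, 2, 3, 4, 5
  i=6: 1, 2, 3, 4, 5, 6

reading off 1-entries of Δ²R: w = (2, 3, 5, 6, 4, 1).

2 SE-corners of the 7-cell Rothe diagram give Ess(w):

[(4, 4, 2), (5, 1, 0)]


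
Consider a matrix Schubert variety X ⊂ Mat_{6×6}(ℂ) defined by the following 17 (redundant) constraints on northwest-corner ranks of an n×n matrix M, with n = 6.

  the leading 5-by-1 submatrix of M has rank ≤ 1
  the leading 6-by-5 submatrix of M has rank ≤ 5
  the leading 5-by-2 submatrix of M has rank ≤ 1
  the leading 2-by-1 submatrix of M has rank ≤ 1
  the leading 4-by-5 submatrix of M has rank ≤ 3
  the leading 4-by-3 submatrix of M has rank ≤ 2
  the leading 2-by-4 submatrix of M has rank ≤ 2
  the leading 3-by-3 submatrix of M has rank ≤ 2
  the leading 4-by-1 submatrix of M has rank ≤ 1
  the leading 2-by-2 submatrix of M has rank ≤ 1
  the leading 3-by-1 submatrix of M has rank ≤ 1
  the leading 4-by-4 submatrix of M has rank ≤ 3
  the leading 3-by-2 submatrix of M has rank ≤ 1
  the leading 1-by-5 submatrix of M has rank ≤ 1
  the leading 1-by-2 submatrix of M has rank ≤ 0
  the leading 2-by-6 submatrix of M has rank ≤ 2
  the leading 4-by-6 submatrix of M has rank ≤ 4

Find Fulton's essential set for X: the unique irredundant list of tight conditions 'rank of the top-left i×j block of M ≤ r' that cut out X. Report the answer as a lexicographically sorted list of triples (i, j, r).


The tightest implied rank at each (i,j), from the 17 conditions:

  0, 0, 1, 1, 1, 1
  1, 1, 2, 2, 2, 2
  1, 1, 2, 3, 3, 3
  1, 1, 2, 3, 3, 4
  1, 1, 2, 3, 4, 5
  1, 2, 3, 4, 5, 6

reading off 1-entries of Δ²R: w = (3, 1, 4, 6, 5, 2).

|D(w)|=6, |Ess(w)|=3:

[(1, 2, 0), (4, 5, 3), (5, 2, 1)]


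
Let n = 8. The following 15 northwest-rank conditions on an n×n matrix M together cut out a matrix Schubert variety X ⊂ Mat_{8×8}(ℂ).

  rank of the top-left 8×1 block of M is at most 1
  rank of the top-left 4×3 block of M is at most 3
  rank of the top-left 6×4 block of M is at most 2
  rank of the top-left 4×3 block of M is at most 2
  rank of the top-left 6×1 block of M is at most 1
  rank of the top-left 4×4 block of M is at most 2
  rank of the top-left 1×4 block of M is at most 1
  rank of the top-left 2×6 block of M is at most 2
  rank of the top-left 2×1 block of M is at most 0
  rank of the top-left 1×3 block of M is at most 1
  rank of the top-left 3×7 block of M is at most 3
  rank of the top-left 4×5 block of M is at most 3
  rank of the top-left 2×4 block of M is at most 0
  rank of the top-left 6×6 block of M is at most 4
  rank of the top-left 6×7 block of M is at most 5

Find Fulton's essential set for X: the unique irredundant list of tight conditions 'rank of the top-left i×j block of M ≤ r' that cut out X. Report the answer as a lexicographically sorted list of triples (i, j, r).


Recovering R(i,j) via the rank-extension bound from the 15 conditions:

  row 1: 0 | 0 | 0 | 0 | 1 | 1 | 1 | 1
  row 2: 0 | 0 | 0 | 0 | 1 | 2 | 2 | 2
  row 3: 1 | 1 | 1 | 1 | 2 | 3 | 3 | 3
  row 4: 1 | 2 | 2 | 2 | 3 | 4 | 4 | 4
  row 5: 1 | 2 | 2 | 2 | 3 | 4 | 5 | 5
  row 6: 1 | 2 | 2 | 2 | 3 | 4 | 5 | 6
  row 7: 1 | 2 | 3 | 3 | 4 | 5 | 6 | 7
  row 8: 1 | 2 | 3 | 4 | 5 | 6 | 7 | 8

so w = (5, 6, 1, 2, 7, 8, 3, 4).

D(w) has 12 cells with 2 SE-corners; essential set:

[(2, 4, 0), (6, 4, 2)]


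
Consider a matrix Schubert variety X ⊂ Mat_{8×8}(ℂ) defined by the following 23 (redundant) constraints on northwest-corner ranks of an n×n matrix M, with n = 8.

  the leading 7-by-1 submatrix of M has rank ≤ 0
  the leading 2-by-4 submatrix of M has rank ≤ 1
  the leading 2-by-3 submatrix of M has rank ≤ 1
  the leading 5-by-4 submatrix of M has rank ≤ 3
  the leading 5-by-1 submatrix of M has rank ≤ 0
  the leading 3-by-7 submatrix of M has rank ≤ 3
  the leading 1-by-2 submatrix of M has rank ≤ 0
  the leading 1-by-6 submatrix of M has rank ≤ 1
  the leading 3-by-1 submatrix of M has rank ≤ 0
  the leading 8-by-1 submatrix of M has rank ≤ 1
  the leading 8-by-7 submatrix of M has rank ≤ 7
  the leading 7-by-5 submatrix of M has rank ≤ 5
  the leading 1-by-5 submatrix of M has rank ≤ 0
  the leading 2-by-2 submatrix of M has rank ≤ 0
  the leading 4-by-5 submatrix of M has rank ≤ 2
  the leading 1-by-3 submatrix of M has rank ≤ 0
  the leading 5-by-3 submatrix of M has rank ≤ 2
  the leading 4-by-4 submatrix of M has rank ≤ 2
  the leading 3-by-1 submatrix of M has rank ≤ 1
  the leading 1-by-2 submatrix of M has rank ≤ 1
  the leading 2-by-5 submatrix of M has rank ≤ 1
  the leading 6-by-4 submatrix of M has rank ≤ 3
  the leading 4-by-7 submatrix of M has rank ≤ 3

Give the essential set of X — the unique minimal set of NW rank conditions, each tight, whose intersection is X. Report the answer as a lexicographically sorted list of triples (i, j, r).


Rank table r_w(8×8) implied by the 23 constraints:

  0 | 0 | 0 | 0 | 0 | 1 | 1 | 1
  0 | 0 | 1 | 1 | 1 | 2 | 2 | 2
  0 | 1 | 2 | 2 | 2 | 3 | 3 | 3
  0 | 1 | 2 | 2 | 2 | 3 | 3 | 4
  0 | 1 | 2 | 3 | 3 | 4 | 4 | 5
  0 | 1 | 2 | 3 | 4 | 5 | 5 | 6
  0 | 1 | 2 | 3 | 4 | 5 | 6 | 7
  1 | 2 | 3 | 4 | 5 | 6 | 7 | 8

second differences of R give the permutation w = (6, 3, 2, 8, 4, 5, 7, 1).

5 SE-corners of the 15-cell Rothe diagram give Ess(w):

[(1, 5, 0), (2, 2, 0), (4, 5, 2), (4, 7, 3), (7, 1, 0)]


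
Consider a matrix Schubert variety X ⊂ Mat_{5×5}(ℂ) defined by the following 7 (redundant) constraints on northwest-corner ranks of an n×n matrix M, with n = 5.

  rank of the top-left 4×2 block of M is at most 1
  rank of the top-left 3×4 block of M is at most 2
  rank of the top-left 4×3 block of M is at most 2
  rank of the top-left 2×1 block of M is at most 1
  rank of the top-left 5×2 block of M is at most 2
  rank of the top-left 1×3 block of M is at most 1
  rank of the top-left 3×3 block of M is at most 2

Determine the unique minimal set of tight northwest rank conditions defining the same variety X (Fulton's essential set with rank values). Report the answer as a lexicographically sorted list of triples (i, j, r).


Recovering R(i,j) via the rank-extension bound from the 7 conditions:

  i=1: 1, 1, 1, 1, 1
  i=2: 1, 1, 2, 2, 2
  i=3: 1, 1, 2, 2, 3
  i=4: 1, 1, 2, 3, 4
  i=5: 1, 2, 3, 4, 5

so w = (1, 3, 5, 4, 2).

|D(w)|=4, |Ess(w)|=2:

[(3, 4, 2), (4, 2, 1)]


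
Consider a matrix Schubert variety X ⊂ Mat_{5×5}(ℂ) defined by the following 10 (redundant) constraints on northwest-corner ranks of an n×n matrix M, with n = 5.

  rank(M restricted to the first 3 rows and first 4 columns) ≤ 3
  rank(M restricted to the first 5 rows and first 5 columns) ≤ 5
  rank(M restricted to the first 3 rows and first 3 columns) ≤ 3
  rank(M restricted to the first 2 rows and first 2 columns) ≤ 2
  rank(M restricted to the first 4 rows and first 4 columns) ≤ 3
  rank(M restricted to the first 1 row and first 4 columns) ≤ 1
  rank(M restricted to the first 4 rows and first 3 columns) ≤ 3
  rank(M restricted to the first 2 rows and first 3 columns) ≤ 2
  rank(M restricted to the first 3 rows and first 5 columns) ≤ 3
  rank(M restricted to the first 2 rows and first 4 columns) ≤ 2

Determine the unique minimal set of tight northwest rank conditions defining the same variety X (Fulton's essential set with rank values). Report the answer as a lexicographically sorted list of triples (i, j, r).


Recovering R(i,j) via the rank-extension bound from the 10 conditions:

  1, 1, 1, 1, 1
  1, 2, 2, 2, 2
  1, 2, 3, 3, 3
  1, 2, 3, 3, 4
  1, 2, 3, 4, 5

hence w(1..5) = (1, 2, 3, 5, 4).

|D(w)|=1, |Ess(w)|=1:

[(4, 4, 3)]


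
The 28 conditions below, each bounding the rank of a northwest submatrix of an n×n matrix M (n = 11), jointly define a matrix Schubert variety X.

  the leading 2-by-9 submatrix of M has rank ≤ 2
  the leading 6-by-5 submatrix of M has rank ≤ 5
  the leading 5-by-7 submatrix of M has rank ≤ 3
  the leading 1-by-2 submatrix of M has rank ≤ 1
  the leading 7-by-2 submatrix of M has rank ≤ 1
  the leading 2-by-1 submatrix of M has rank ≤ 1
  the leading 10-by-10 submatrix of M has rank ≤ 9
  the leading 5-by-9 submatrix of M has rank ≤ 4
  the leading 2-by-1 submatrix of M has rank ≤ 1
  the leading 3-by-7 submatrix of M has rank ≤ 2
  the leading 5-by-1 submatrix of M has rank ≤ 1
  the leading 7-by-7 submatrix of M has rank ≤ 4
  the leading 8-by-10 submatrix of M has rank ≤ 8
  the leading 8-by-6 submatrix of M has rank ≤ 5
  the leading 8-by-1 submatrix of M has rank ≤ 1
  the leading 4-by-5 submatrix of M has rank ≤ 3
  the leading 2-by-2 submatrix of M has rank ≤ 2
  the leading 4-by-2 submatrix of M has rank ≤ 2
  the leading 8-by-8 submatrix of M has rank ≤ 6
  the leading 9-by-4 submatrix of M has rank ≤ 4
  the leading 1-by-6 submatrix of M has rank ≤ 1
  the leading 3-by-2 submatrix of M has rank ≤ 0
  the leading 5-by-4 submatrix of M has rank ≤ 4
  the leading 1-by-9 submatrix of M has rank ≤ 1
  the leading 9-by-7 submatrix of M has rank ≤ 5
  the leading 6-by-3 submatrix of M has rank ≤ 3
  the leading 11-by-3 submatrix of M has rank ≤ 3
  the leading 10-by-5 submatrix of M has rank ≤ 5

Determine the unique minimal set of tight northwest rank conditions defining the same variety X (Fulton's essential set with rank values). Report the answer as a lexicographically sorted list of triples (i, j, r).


Computing R[i][j] = min implied NW-rank bound (n=11, 28 conditions):

  row 1: 0 0 1 1 1 1 1 1 1 1 1
  row 2: 0 0 1 2 2 2 2 2 2 2 2
  row 3: 0 0 1 2 2 2 2 3 3 3 3
  row 4: 1 1 2 3 3 3 3 4 4 4 4
  row 5: 1 1 2 3 3 3 3 4 4 5 5
  row 6: 1 1 2 3 4 4 4 5 5 6 6
  row 7: 1 1 2 3 4 4 4 5 6 7 7
  row 8: 1 2 3 4 5 5 5 6 7 8 8
  row 9: 1 2 3 4 5 5 5 6 7 8 9
  row 10: 1 2 3 4 5 6 6 7 8 9 10
  row 11: 1 2 3 4 5 6 7 8 9 10 11

hence w(1..11) = (3, 4, 8, 1, 10, 5, 9, 2, 11, 6, 7).

D(w) has 20 cells with 7 SE-corners; essential set:

[(3, 2, 0), (3, 7, 2), (5, 7, 3), (5, 9, 4), (7, 2, 1), (7, 7, 4), (9, 7, 5)]


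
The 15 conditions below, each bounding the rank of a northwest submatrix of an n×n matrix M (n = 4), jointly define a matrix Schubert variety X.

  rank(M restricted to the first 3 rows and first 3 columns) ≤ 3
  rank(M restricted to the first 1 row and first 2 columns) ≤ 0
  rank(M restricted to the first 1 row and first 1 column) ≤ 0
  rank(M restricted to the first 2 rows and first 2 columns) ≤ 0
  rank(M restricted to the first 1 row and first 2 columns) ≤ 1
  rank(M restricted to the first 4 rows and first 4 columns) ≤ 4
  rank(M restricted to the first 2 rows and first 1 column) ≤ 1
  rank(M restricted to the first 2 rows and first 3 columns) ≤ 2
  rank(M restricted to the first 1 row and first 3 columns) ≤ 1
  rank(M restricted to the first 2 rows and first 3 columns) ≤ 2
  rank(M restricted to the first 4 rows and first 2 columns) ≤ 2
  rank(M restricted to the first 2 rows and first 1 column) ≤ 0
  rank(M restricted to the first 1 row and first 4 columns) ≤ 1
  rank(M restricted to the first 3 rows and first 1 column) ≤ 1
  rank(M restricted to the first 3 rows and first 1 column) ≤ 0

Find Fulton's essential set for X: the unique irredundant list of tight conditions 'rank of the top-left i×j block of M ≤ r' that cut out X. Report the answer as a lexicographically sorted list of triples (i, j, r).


Propagating the 15 rank bounds to every northwest block:

  row 1: 0  0  1  1
  row 2: 0  0  1  2
  row 3: 0  1  2  3
  row 4: 1  2  3  4

reading off 1-entries of Δ²R: w = (3, 4, 2, 1).

Fulton essential set (2 of the 5 Rothe cells):

[(2, 2, 0), (3, 1, 0)]


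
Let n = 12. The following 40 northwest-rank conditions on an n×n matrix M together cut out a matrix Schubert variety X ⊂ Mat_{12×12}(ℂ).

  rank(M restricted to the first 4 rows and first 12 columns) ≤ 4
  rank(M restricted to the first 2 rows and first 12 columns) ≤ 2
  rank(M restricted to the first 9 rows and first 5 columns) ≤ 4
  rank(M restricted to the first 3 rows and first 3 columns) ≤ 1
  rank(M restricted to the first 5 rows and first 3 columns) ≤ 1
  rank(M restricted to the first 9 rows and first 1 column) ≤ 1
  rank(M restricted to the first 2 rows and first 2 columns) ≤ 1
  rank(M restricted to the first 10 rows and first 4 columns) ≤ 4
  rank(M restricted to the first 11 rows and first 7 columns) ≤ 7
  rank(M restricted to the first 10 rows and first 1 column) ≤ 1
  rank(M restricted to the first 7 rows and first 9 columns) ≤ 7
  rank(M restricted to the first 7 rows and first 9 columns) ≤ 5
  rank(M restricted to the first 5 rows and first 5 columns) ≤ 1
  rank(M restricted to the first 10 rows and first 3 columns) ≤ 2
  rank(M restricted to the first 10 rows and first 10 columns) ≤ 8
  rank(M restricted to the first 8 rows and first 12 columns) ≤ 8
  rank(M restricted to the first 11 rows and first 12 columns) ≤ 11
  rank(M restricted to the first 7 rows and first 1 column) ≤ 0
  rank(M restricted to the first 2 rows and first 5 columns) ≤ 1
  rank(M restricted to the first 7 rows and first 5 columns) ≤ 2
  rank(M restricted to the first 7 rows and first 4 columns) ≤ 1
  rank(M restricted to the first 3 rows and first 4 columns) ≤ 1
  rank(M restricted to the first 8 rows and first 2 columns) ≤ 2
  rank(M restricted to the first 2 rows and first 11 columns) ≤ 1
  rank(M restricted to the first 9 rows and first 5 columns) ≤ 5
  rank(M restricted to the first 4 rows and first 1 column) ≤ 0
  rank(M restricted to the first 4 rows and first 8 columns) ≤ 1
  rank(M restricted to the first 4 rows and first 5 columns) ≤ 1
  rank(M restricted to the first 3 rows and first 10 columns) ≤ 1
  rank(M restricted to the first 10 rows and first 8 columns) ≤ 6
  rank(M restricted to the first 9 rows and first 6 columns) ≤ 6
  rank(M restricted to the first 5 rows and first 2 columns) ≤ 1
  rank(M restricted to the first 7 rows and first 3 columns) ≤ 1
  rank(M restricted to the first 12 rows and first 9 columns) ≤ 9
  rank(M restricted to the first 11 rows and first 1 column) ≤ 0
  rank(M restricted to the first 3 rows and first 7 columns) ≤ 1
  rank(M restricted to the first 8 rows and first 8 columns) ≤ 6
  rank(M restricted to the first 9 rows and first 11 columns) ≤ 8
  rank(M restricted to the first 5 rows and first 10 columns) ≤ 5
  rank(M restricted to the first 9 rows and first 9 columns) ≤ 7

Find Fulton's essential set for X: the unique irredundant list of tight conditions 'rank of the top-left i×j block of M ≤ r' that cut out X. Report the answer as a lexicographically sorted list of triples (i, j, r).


Propagating the 40 rank bounds to every northwest block:

  0 1 1 1 1 1 1 1 1 1 1 1
  0 1 1 1 1 1 1 1 1 1 1 2
  0 1 1 1 1 1 1 1 1 1 2 3
  0 1 1 1 1 1 1 1 2 2 3 4
  0 1 1 1 1 2 2 2 3 3 4 5
  0 1 1 1 2 3 3 3 4 4 5 6
  0 1 1 1 2 3 4 4 5 5 6 7
  0 1 2 2 3 4 5 5 6 6 7 8
  0 1 2 3 4 5 6 6 7 7 8 9
  0 1 2 3 4 5 6 6 7 8 9 10
  0 1 2 3 4 5 6 7 8 9 10 11
  1 2 3 4 5 6 7 8 9 10 11 12

the unique w with this rank table is (2, 12, 11, 9, 6, 5, 7, 3, 4, 10, 8, 1).

ℓ(w)=42; the 7 essential cells (i,j,r):

[(2, 11, 1), (3, 10, 1), (4, 8, 1), (5, 5, 1), (7, 4, 1), (10, 8, 6), (11, 1, 0)]
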